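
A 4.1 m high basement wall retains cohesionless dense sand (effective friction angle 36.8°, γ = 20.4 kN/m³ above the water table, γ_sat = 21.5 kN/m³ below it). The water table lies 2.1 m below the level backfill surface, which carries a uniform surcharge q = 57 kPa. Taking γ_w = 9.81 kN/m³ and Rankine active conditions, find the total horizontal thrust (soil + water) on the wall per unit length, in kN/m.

117 kN/m

K_a = tan²(45° − φ/2) = 0.2508.
γ' = 21.5 − 9.81 = 11.69 kN/m³. h₂ = H − d_w = 2.0 m.
σ'_h: at surface K_a·q = 14.29; at WT K_a(q+γd_w) = 25.04; at base K_a(q+γd_w+γ'h₂) = 30.90 kPa.
P₁ = ½(14.29+25.04)×2.1 = 41.30; P₂ = ½(25.04+30.90)×2.0 = 55.94; P_w = ½γ_w h₂² = 19.62.
Total = 41.30+55.94+19.62 = 116.9 kN/m.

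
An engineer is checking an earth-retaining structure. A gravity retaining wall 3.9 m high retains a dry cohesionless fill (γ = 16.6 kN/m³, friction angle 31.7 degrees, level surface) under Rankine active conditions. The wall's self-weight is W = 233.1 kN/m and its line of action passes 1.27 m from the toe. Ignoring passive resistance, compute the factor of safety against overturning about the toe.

5.80

K_a = tan²(45° − 31.7°/2) = 0.3111.
P_a = ½K_aγH² = 0.5×0.3111×16.6×3.9² = 39.27 kN/m, acting at H/3 = 1.300 m above the base.
Overturning moment M_o = P_a × H/3 = 39.27 × 1.300 = 51.05.
Resisting moment M_r = W × 1.27 = 233.1 × 1.27 = 296.0.
FS_overturning = M_r/M_o = 296.0/51.05 = 5.799.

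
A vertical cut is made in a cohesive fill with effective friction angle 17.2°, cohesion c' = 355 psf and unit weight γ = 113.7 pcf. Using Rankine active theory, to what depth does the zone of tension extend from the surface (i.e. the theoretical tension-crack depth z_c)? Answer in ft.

K_a = tan²(45° − 17.2°/2) = 0.5436; √K_a = 0.7373.
The active pressure is zero where K_a γ z = 2c√K_a, so z_c = 2c/(γ√K_a) = 2×355/(113.7×0.7373) = 8.470 ft.

8.47 ft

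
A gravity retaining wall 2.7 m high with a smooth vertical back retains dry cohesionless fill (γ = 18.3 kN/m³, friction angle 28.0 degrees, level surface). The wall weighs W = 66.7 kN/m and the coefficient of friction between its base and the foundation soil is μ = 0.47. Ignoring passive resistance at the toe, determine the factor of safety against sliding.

1.30

K_a = tan²(45° − 28.0°/2) = 0.3610.
P_a = ½K_aγH² = 0.5×0.3610×18.3×2.7² = 24.08 kN/m, acting at H/3 = 0.9000 m above the base.
FS_sliding = μW / P_a = 0.47×66.7 / 24.08 = 1.302.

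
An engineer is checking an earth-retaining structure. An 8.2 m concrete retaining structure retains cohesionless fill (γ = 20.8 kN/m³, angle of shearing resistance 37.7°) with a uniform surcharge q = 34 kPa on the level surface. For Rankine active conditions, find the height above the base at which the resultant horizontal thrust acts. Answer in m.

3.12 m

K_a = 0.2411.
Triangular part P₁ = ½K_aγH² = 168.6 at H/3 = 2.733 m; rectangular part P₂ = K_a q H = 67.21 at H/2 = 4.100 m.
ȳ = (P₁·2.733 + P₂·4.100)/(P₁+P₂) = 3.123 m.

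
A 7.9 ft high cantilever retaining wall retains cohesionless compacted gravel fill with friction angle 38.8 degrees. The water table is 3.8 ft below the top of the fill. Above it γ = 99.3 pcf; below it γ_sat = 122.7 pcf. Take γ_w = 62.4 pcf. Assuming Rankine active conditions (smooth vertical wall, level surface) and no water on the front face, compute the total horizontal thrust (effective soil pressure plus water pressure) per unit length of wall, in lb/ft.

1160 lb/ft

K_a = tan²(45° − φ/2) = 0.2296.
γ' = 122.7 − 62.4 = 60.30 pcf. Depth below WT = 4.1 ft.
σ'_h at WT = K_a γ d_w = 86.62 psf; at base = 86.62 + K_a γ' × 4.1 = 143.4 psf.
P₁ (0–3.8 ft) = ½×86.62×3.8 = 164.6. P₂ (3.8–7.9 ft) = ½(86.62+143.4)×4.1 = 471.5.
P_w = ½ γ_w h₂² = 0.5×62.4×4.1² = 524.5. Total = 164.6+471.5+524.5 = 1161 lb/ft.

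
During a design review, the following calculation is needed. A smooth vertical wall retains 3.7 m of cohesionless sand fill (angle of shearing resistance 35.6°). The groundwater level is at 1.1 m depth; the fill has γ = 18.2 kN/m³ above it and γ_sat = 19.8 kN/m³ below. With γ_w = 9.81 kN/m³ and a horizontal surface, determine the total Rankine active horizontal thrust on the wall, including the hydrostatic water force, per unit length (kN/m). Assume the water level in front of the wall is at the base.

58.7 kN/m

K_a = tan²(45° − φ/2) = 0.2641.
γ' = 19.8 − 9.81 = 9.990 kN/m³. Depth below WT = 2.6 m.
σ'_h at WT = K_a γ d_w = 5.288 kPa; at base = 5.288 + K_a γ' × 2.6 = 12.15 kPa.
P₁ (0–1.1 m) = ½×5.288×1.1 = 2.908. P₂ (1.1–3.7 m) = ½(5.288+12.15)×2.6 = 22.67.
P_w = ½ γ_w h₂² = 0.5×9.81×2.6² = 33.16. Total = 2.908+22.67+33.16 = 58.73 kN/m.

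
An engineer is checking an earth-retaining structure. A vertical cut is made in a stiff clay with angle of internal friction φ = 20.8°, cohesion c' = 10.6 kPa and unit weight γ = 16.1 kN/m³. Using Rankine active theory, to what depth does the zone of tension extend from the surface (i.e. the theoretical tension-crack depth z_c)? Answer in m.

1.91 m

K_a = tan²(45° − 20.8°/2) = 0.4759; √K_a = 0.6899.
The active pressure is zero where K_a γ z = 2c√K_a, so z_c = 2c/(γ√K_a) = 2×10.6/(16.1×0.6899) = 1.909 m.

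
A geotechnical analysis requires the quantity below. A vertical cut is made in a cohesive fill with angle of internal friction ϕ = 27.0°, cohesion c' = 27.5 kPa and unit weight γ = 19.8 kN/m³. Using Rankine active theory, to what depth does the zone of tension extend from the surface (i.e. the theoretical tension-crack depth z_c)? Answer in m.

K_a = tan²(45° − 27.0°/2) = 0.3755; √K_a = 0.6128.
The active pressure is zero where K_a γ z = 2c√K_a, so z_c = 2c/(γ√K_a) = 2×27.5/(19.8×0.6128) = 4.533 m.

4.53 m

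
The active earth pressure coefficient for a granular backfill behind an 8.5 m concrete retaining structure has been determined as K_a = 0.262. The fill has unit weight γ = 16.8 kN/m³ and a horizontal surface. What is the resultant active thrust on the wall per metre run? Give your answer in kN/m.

159 kN/m

P = ½ K_a γ H² = 0.5 × 0.262 × 16.8 × 8.5² = 159.0 kN/m.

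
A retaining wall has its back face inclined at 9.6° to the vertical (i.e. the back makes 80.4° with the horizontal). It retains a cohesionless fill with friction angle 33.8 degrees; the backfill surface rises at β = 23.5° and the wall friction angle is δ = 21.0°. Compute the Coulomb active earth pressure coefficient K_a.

K_a = sin²(α+φ) / [sin²α · sin(α−δ) · (1 + √{sin(φ+δ)sin(φ−β) / (sin(α−δ)sin(α+β))})²].
With α = 80.4°, φ = 33.8°, δ = 21.0°, β = 23.5°: K_a = 0.4943.

0.494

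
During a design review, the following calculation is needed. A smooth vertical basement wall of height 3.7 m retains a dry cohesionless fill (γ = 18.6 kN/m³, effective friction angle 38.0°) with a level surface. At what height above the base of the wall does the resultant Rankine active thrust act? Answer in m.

1.23 m

K_a = 0.2379.
The pressure distribution is triangular, so the resultant acts at H/3 above the base = 3.7/3 = 1.233 m.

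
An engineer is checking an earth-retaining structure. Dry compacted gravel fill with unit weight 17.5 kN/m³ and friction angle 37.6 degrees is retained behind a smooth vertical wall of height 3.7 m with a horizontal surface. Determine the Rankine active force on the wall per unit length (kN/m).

K_a = tan²(45° − φ/2) = 0.2421.
P_a = ½ K_a γ H² = 0.5 × 0.2421 × 17.5 × 3.7² = 29.00 kN/m.

29.0 kN/m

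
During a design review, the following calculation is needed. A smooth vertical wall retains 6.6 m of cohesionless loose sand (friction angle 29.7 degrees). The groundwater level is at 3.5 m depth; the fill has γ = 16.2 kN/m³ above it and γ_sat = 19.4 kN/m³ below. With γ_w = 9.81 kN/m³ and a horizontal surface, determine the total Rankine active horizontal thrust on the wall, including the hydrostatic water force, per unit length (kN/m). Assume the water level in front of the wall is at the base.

K_a = tan²(45° − φ/2) = 0.3374.
γ' = 19.4 − 9.81 = 9.590 kN/m³. Depth below WT = 3.1 m.
σ'_h at WT = K_a γ d_w = 19.13 kPa; at base = 19.13 + K_a γ' × 3.1 = 29.16 kPa.
P₁ (0–3.5 m) = ½×19.13×3.5 = 33.48. P₂ (3.5–6.6 m) = ½(19.13+29.16)×3.1 = 74.85.
P_w = ½ γ_w h₂² = 0.5×9.81×3.1² = 47.14. Total = 33.48+74.85+47.14 = 155.5 kN/m.

155 kN/m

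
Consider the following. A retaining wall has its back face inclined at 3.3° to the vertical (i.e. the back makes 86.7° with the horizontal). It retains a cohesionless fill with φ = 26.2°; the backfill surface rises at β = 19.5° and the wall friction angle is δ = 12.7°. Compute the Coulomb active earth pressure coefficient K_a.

K_a = sin²(α+φ) / [sin²α · sin(α−δ) · (1 + √{sin(φ+δ)sin(φ−β) / (sin(α−δ)sin(α+β))})²].
With α = 86.7°, φ = 26.2°, δ = 12.7°, β = 19.5°: K_a = 0.5391.

0.539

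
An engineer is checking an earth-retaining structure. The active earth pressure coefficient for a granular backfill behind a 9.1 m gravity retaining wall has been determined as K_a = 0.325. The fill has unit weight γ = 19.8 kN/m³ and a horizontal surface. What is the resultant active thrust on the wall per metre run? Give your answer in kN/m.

266 kN/m

P = ½ K_a γ H² = 0.5 × 0.325 × 19.8 × 9.1² = 266.4 kN/m.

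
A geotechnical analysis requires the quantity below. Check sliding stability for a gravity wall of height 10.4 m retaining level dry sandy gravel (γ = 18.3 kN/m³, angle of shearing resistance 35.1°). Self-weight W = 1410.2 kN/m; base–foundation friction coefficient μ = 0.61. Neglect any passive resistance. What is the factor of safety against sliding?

3.22

K_a = tan²(45° − 35.1°/2) = 0.2698.
P_a = ½K_aγH² = 0.5×0.2698×18.3×10.4² = 267.0 kN/m, acting at H/3 = 3.467 m above the base.
FS_sliding = μW / P_a = 0.61×1410.2 / 267.0 = 3.221.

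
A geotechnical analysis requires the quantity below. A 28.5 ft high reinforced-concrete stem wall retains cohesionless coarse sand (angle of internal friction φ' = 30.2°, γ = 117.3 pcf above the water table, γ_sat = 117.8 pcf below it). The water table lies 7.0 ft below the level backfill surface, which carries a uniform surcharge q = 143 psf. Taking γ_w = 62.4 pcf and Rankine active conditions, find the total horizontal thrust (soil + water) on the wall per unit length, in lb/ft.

26800 lb/ft

K_a = tan²(45° − φ/2) = 0.3307.
γ' = 117.8 − 62.4 = 55.40 pcf. h₂ = H − d_w = 21.5 ft.
σ'_h: at surface K_a·q = 47.28; at WT K_a(q+γd_w) = 318.8; at base K_a(q+γd_w+γ'h₂) = 712.6 psf.
P₁ = ½(47.28+318.8)×7.0 = 1281; P₂ = ½(318.8+712.6)×21.5 = 11090; P_w = ½γ_w h₂² = 14420.
Total = 1281+11090+14420 = 26790 lb/ft.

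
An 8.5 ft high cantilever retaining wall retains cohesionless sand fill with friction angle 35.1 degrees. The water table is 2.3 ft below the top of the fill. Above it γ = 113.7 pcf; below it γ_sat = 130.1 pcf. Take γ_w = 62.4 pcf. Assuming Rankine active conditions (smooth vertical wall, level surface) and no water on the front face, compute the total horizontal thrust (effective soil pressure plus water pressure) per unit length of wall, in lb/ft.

2070 lb/ft

K_a = tan²(45° − φ/2) = 0.2698.
γ' = 130.1 − 62.4 = 67.70 pcf. Depth below WT = 6.2 ft.
σ'_h at WT = K_a γ d_w = 70.57 psf; at base = 70.57 + K_a γ' × 6.2 = 183.8 psf.
P₁ (0–2.3 ft) = ½×70.57×2.3 = 81.15. P₂ (2.3–8.5 ft) = ½(70.57+183.8)×6.2 = 788.6.
P_w = ½ γ_w h₂² = 0.5×62.4×6.2² = 1199. Total = 81.15+788.6+1199 = 2069 lb/ft.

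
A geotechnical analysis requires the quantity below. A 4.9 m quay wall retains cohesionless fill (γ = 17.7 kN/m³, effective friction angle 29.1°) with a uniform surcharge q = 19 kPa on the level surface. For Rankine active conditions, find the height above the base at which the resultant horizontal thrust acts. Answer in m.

1.88 m

K_a = 0.3456.
Triangular part P₁ = ½K_aγH² = 73.43 at H/3 = 1.633 m; rectangular part P₂ = K_a q H = 32.17 at H/2 = 2.450 m.
ȳ = (P₁·1.633 + P₂·2.450)/(P₁+P₂) = 1.882 m.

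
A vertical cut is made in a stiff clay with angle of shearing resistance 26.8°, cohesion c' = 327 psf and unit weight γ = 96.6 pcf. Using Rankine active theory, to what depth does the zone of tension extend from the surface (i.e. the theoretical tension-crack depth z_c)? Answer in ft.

11.0 ft

K_a = tan²(45° − 26.8°/2) = 0.3785; √K_a = 0.6152.
The active pressure is zero where K_a γ z = 2c√K_a, so z_c = 2c/(γ√K_a) = 2×327/(96.6×0.6152) = 11.00 ft.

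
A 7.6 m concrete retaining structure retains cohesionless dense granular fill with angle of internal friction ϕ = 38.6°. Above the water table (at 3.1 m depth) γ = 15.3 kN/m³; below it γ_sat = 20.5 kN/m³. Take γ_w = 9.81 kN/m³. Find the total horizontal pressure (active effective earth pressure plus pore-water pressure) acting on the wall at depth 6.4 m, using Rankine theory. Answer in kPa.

51.5 kPa

K_a = (1 − sin φ)/(1 + sin φ) = 0.2316.
γ' = 20.5 − 9.81 = 10.69 kN/m³.
Effective vertical stress at 6.4 m: σ'_v = 15.3×3.1 + 10.69×3.30 = 82.71 kPa.
σ'_h = K_a σ'_v = 0.2316 × 82.71 = 19.16 kPa; u = γ_w × 3.30 = 32.37 kPa.
Total σ_h = 19.16 + 32.37 = 51.53 kPa.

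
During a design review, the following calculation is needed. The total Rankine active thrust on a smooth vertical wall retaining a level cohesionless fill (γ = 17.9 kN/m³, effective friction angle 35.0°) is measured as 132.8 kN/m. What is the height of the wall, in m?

K_a = 0.2710. P_a = ½ K_a γ H² ⇒ H = √(2P_a/(K_a γ)).
H = √(2×132.8/(0.2710×17.9)) = 7.400 m.

7.40 m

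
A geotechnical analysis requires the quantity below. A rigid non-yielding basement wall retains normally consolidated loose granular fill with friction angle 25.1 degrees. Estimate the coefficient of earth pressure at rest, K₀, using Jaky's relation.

K₀ = 1 − sin φ' = 1 − sin 25.1° = 0.5758.

0.576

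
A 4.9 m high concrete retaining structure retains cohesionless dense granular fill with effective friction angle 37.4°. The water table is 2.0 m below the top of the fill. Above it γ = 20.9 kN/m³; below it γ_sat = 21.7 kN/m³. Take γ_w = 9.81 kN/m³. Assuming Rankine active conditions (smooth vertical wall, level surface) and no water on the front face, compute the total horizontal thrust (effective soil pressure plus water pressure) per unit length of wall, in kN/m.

K_a = tan²(45° − φ/2) = 0.2443.
γ' = 21.7 − 9.81 = 11.89 kN/m³. Depth below WT = 2.9 m.
σ'_h at WT = K_a γ d_w = 10.21 kPa; at base = 10.21 + K_a γ' × 2.9 = 18.63 kPa.
P₁ (0–2.0 m) = ½×10.21×2.0 = 10.21. P₂ (2.0–4.9 m) = ½(10.21+18.63)×2.9 = 41.82.
P_w = ½ γ_w h₂² = 0.5×9.81×2.9² = 41.25. Total = 10.21+41.82+41.25 = 93.28 kN/m.

93.3 kN/m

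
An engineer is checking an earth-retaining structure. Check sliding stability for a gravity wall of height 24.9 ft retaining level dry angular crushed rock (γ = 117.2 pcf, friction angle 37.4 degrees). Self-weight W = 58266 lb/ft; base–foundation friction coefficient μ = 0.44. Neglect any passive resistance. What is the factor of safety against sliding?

2.89

K_a = tan²(45° − 37.4°/2) = 0.2443.
P_a = ½K_aγH² = 0.5×0.2443×117.2×24.9² = 8875 lb/ft, acting at H/3 = 8.300 ft above the base.
FS_sliding = μW / P_a = 0.44×58266 / 8875 = 2.889.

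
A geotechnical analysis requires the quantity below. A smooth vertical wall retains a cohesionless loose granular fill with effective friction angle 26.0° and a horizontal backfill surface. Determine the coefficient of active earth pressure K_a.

K_a = (1 − sin φ)/(1 + sin φ) = (1 − sin 26.0°)/(1 + sin 26.0°) = 0.3905.

0.390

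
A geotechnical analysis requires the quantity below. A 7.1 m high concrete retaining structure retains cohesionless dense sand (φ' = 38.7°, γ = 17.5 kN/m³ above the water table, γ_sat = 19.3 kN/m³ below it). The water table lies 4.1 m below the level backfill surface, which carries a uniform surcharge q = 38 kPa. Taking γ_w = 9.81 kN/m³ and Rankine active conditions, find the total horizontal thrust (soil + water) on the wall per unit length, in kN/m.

K_a = tan²(45° − φ/2) = 0.2306.
γ' = 19.3 − 9.81 = 9.490 kN/m³. h₂ = H − d_w = 3.0 m.
σ'_h: at surface K_a·q = 8.762; at WT K_a(q+γd_w) = 25.31; at base K_a(q+γd_w+γ'h₂) = 31.87 kPa.
P₁ = ½(8.762+25.31)×4.1 = 69.84; P₂ = ½(25.31+31.87)×3.0 = 85.77; P_w = ½γ_w h₂² = 44.14.
Total = 69.84+85.77+44.14 = 199.8 kN/m.

200 kN/m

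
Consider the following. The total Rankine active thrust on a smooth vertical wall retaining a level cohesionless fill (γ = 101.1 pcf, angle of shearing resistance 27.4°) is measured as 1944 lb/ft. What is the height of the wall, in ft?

10.2 ft

K_a = 0.3697. P_a = ½ K_a γ H² ⇒ H = √(2P_a/(K_a γ)).
H = √(2×1944/(0.3697×101.1)) = 10.20 ft.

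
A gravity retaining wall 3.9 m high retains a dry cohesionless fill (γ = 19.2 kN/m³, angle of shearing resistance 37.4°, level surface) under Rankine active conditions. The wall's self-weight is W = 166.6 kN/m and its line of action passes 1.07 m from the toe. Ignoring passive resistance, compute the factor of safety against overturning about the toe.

3.84

K_a = tan²(45° − 37.4°/2) = 0.2443.
P_a = ½K_aγH² = 0.5×0.2443×19.2×3.9² = 35.67 kN/m, acting at H/3 = 1.300 m above the base.
Overturning moment M_o = P_a × H/3 = 35.67 × 1.300 = 46.37.
Resisting moment M_r = W × 1.07 = 166.6 × 1.07 = 178.3.
FS_overturning = M_r/M_o = 178.3/46.37 = 3.845.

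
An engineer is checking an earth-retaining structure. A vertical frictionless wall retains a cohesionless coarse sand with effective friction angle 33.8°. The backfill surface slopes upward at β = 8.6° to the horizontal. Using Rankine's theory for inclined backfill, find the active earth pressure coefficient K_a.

0.294

K_a = cos β · (cos β − √(cos²β − cos²φ)) / (cos β + √(cos²β − cos²φ)).
cos β = 0.9888, cos φ = 0.8310, √(cos²β − cos²φ) = 0.5358.
K_a = 0.9888 × (0.9888 − 0.5358)/(0.9888 + 0.5358) = 0.2937.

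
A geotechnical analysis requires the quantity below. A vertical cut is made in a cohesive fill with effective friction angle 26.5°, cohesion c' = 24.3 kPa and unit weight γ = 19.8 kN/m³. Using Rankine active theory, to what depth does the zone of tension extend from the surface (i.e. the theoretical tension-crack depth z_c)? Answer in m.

K_a = tan²(45° − 26.5°/2) = 0.3829; √K_a = 0.6188.
The active pressure is zero where K_a γ z = 2c√K_a, so z_c = 2c/(γ√K_a) = 2×24.3/(19.8×0.6188) = 3.967 m.

3.97 m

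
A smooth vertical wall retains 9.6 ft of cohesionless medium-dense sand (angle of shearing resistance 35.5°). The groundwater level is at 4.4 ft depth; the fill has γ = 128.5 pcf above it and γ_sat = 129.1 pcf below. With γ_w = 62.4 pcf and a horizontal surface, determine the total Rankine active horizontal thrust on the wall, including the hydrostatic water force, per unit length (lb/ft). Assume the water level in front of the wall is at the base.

2190 lb/ft

K_a = tan²(45° − φ/2) = 0.2653.
γ' = 129.1 − 62.4 = 66.70 pcf. Depth below WT = 5.2 ft.
σ'_h at WT = K_a γ d_w = 150.0 psf; at base = 150.0 + K_a γ' × 5.2 = 242.0 psf.
P₁ (0–4.4 ft) = ½×150.0×4.4 = 330.0. P₂ (4.4–9.6 ft) = ½(150.0+242.0)×5.2 = 1019.
P_w = ½ γ_w h₂² = 0.5×62.4×5.2² = 843.6. Total = 330.0+1019+843.6 = 2193 lb/ft.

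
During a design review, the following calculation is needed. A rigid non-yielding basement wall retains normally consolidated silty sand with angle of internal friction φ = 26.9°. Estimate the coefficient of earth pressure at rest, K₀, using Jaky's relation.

0.548

K₀ = 1 − sin φ' = 1 − sin 26.9° = 0.5476.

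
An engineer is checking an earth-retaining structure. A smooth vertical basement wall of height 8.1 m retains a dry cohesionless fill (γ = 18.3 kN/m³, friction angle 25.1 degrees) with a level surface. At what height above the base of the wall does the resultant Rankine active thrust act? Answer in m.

K_a = 0.4043.
The pressure distribution is triangular, so the resultant acts at H/3 above the base = 8.1/3 = 2.700 m.

2.70 m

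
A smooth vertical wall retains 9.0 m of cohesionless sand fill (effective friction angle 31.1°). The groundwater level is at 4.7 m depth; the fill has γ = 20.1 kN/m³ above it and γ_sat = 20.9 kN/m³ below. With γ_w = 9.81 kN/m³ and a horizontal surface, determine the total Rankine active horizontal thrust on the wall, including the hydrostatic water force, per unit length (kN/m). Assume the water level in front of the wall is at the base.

324 kN/m

K_a = tan²(45° − φ/2) = 0.3188.
γ' = 20.9 − 9.81 = 11.09 kN/m³. Depth below WT = 4.3 m.
σ'_h at WT = K_a γ d_w = 30.12 kPa; at base = 30.12 + K_a γ' × 4.3 = 45.32 kPa.
P₁ (0–4.7 m) = ½×30.12×4.7 = 70.77. P₂ (4.7–9.0 m) = ½(30.12+45.32)×4.3 = 162.2.
P_w = ½ γ_w h₂² = 0.5×9.81×4.3² = 90.69. Total = 70.77+162.2+90.69 = 323.7 kN/m.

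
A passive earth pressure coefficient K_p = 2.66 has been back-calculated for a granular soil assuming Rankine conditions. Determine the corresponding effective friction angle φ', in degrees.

27.0°

K_p = (1+sin φ)/(1−sin φ) ⇒ sin φ = (K_p − 1)/(K_p + 1) = 0.4536.
φ = arcsin(0.4536) = 26.97°.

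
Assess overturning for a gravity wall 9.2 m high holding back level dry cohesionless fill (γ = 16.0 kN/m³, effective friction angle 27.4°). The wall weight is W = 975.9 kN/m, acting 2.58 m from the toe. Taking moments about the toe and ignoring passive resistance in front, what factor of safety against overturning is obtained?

3.28

K_a = tan²(45° − 27.4°/2) = 0.3697.
P_a = ½K_aγH² = 0.5×0.3697×16.0×9.2² = 250.3 kN/m, acting at H/3 = 3.067 m above the base.
Overturning moment M_o = P_a × H/3 = 250.3 × 3.067 = 767.6.
Resisting moment M_r = W × 2.58 = 975.9 × 2.58 = 2518.
FS_overturning = M_r/M_o = 2518/767.6 = 3.280.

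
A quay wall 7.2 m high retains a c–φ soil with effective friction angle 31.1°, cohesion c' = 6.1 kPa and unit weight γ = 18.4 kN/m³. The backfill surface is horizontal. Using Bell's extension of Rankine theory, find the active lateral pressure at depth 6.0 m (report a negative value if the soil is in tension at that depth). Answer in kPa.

28.3 kPa

K_a = (1 − sin φ)/(1 + sin φ) = 0.3188.
σ_a = K_a γ z − 2c√K_a = 0.3188×18.4×6.0 − 2×6.1×0.5646 = 28.31 kPa.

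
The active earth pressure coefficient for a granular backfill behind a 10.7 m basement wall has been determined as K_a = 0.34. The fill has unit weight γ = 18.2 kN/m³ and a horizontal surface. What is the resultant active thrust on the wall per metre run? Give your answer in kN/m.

354 kN/m

P = ½ K_a γ H² = 0.5 × 0.34 × 18.2 × 10.7² = 354.2 kN/m.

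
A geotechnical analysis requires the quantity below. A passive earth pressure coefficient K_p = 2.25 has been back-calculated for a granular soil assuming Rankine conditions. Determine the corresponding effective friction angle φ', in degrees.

K_p = (1+sin φ)/(1−sin φ) ⇒ sin φ = (K_p − 1)/(K_p + 1) = 0.3846.
φ = arcsin(0.3846) = 22.62°.

22.6°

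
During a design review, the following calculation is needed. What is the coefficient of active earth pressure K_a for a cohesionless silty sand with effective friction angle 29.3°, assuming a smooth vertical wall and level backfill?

0.343

K_a = tan²(45° − φ/2) = tan²(30.35°) = 0.3428.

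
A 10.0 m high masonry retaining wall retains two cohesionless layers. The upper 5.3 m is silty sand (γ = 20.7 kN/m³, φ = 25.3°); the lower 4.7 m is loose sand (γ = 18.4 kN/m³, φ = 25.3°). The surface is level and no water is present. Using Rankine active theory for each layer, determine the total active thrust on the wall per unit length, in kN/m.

K_a1 = tan²(45°−25.3°/2) = 0.4012; K_a2 = tan²(45°−25.3°/2) = 0.4012.
Layer 1: σ at base = K_a1 γ₁ h₁ = 44.01 kPa; P₁ = ½×44.01×5.3 = 116.6.
Layer 2: σ_v at top = γ₁h₁ = 109.7; σ_h top = K_a2×109.7 = 44.01; σ_h base = K_a2×(109.7+18.4×4.7) = 78.71.
P₂ = ½(44.01+78.71)×4.7 = 288.4. Total P_a = 116.6+288.4 = 405.0 kN/m.

405 kN/m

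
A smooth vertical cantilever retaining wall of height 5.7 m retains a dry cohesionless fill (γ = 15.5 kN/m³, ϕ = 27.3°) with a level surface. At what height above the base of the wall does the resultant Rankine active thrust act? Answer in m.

K_a = 0.3711.
The pressure distribution is triangular, so the resultant acts at H/3 above the base = 5.7/3 = 1.900 m.

1.90 m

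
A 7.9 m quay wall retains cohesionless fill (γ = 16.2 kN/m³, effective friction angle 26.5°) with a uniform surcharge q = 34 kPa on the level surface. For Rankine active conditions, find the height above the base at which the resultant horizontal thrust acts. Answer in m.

K_a = 0.3829.
Triangular part P₁ = ½K_aγH² = 193.6 at H/3 = 2.633 m; rectangular part P₂ = K_a q H = 102.9 at H/2 = 3.950 m.
ȳ = (P₁·2.633 + P₂·3.950)/(P₁+P₂) = 3.090 m.

3.09 m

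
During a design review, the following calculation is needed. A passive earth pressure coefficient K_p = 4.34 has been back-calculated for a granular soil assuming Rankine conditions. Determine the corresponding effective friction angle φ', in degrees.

K_p = (1+sin φ)/(1−sin φ) ⇒ sin φ = (K_p − 1)/(K_p + 1) = 0.6255.
φ = arcsin(0.6255) = 38.72°.

38.7°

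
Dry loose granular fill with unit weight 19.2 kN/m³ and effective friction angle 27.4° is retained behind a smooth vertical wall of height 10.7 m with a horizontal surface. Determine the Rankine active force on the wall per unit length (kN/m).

K_a = tan²(45° − φ/2) = 0.3697.
P_a = ½ K_a γ H² = 0.5 × 0.3697 × 19.2 × 10.7² = 406.3 kN/m.

406 kN/m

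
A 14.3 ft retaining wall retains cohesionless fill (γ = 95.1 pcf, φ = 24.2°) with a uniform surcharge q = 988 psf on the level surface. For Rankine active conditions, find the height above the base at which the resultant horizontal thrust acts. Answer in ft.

K_a = 0.4185.
Triangular part P₁ = ½K_aγH² = 4069 at H/3 = 4.767 ft; rectangular part P₂ = K_a q H = 5913 at H/2 = 7.150 ft.
ȳ = (P₁·4.767 + P₂·7.150)/(P₁+P₂) = 6.178 ft.

6.18 ft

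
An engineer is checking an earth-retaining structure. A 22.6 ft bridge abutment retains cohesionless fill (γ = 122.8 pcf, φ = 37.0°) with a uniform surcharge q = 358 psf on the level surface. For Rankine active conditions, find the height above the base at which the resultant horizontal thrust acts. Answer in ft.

K_a = 0.2486.
Triangular part P₁ = ½K_aγH² = 7796 at H/3 = 7.533 ft; rectangular part P₂ = K_a q H = 2011 at H/2 = 11.30 ft.
ȳ = (P₁·7.533 + P₂·11.30)/(P₁+P₂) = 8.306 ft.

8.31 ft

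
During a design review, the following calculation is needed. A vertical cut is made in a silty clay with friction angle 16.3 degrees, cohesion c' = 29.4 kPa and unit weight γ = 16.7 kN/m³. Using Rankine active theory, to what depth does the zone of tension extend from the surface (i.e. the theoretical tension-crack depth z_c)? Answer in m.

4.70 m

K_a = tan²(45° − 16.3°/2) = 0.5617; √K_a = 0.7495.
The active pressure is zero where K_a γ z = 2c√K_a, so z_c = 2c/(γ√K_a) = 2×29.4/(16.7×0.7495) = 4.698 m.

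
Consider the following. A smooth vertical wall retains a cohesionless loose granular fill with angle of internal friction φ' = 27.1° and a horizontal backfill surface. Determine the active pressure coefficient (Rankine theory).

0.374

K_a = tan²(45° − φ/2) = tan²(31.45°) = 0.3741.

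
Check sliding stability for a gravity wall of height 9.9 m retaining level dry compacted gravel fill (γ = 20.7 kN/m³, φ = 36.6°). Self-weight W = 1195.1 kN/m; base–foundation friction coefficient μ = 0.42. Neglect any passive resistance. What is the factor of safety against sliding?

1.96

K_a = tan²(45° − 36.6°/2) = 0.2530.
P_a = ½K_aγH² = 0.5×0.2530×20.7×9.9² = 256.6 kN/m, acting at H/3 = 3.300 m above the base.
FS_sliding = μW / P_a = 0.42×1195.1 / 256.6 = 1.956.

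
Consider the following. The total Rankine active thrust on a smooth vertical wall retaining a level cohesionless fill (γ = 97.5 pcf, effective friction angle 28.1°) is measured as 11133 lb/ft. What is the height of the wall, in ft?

25.2 ft

K_a = 0.3596. P_a = ½ K_a γ H² ⇒ H = √(2P_a/(K_a γ)).
H = √(2×11133/(0.3596×97.5)) = 25.20 ft.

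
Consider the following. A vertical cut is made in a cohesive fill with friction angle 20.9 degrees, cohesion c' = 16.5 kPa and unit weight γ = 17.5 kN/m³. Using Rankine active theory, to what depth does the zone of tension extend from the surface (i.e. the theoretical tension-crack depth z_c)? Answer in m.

K_a = tan²(45° − 20.9°/2) = 0.4741; √K_a = 0.6886.
The active pressure is zero where K_a γ z = 2c√K_a, so z_c = 2c/(γ√K_a) = 2×16.5/(17.5×0.6886) = 2.739 m.

2.74 m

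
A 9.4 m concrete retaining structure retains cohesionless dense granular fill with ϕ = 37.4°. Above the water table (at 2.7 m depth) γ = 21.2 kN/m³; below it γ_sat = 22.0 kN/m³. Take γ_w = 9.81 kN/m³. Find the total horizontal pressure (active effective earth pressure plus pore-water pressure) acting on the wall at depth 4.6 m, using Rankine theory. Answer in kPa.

38.3 kPa

K_a = (1 − sin φ)/(1 + sin φ) = 0.2443.
γ' = 22.0 − 9.81 = 12.19 kN/m³.
Effective vertical stress at 4.6 m: σ'_v = 21.2×2.7 + 12.19×1.90 = 80.40 kPa.
σ'_h = K_a σ'_v = 0.2443 × 80.40 = 19.64 kPa; u = γ_w × 1.90 = 18.64 kPa.
Total σ_h = 19.64 + 18.64 = 38.28 kPa.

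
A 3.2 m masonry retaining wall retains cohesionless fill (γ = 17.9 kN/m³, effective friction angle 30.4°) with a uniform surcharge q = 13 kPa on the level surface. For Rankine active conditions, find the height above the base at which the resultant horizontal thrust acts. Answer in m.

K_a = 0.3280.
Triangular part P₁ = ½K_aγH² = 30.06 at H/3 = 1.067 m; rectangular part P₂ = K_a q H = 13.64 at H/2 = 1.600 m.
ȳ = (P₁·1.067 + P₂·1.600)/(P₁+P₂) = 1.233 m.

1.23 m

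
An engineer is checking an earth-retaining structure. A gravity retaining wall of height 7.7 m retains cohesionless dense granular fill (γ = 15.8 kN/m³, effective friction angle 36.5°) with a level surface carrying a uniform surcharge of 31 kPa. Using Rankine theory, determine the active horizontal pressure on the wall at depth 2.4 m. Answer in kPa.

17.5 kPa

K_a = (1 − sin φ)/(1 + sin φ) = 0.2541.
σ_v = γz + q = 15.8 × 2.4 + 31 = 68.92 kPa.
σ_h = K_a σ_v = 0.2541 × 68.92 = 17.51 kPa.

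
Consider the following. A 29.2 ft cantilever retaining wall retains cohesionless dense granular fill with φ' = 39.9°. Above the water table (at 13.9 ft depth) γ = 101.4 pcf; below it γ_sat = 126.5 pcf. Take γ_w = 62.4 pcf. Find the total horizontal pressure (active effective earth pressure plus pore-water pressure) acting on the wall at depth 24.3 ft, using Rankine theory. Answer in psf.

1100 psf

K_a = (1 − sin φ)/(1 + sin φ) = 0.2184.
γ' = 126.5 − 62.4 = 64.10 pcf.
Effective vertical stress at 24.3 ft: σ'_v = 101.4×13.9 + 64.10×10.4 = 2076 psf.
σ'_h = K_a σ'_v = 0.2184 × 2076 = 453.5 psf; u = γ_w × 10.4 = 649.0 psf.
Total σ_h = 453.5 + 649.0 = 1102 psf.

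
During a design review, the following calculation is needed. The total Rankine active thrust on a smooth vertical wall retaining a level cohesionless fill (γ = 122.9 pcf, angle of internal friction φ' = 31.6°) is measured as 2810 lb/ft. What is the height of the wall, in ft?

K_a = 0.3123. P_a = ½ K_a γ H² ⇒ H = √(2P_a/(K_a γ)).
H = √(2×2810/(0.3123×122.9)) = 12.10 ft.

12.1 ft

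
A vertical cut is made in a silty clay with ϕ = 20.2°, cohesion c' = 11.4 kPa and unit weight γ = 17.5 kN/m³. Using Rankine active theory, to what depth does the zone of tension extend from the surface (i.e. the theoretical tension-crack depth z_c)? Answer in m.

1.87 m

K_a = tan²(45° − 20.2°/2) = 0.4867; √K_a = 0.6976.
The active pressure is zero where K_a γ z = 2c√K_a, so z_c = 2c/(γ√K_a) = 2×11.4/(17.5×0.6976) = 1.868 m.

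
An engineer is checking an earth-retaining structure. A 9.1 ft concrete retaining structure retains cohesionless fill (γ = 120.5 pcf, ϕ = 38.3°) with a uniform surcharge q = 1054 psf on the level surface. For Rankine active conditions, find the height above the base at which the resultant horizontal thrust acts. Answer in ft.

4.03 ft

K_a = 0.2347.
Triangular part P₁ = ½K_aγH² = 1171 at H/3 = 3.033 ft; rectangular part P₂ = K_a q H = 2251 at H/2 = 4.550 ft.
ȳ = (P₁·3.033 + P₂·4.550)/(P₁+P₂) = 4.031 ft.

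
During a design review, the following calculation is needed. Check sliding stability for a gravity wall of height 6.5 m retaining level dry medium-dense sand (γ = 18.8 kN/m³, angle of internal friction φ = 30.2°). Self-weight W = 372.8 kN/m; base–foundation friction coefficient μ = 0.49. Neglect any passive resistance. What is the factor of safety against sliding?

K_a = tan²(45° − 30.2°/2) = 0.3307.
P_a = ½K_aγH² = 0.5×0.3307×18.8×6.5² = 131.3 kN/m, acting at H/3 = 2.167 m above the base.
FS_sliding = μW / P_a = 0.49×372.8 / 131.3 = 1.391.

1.39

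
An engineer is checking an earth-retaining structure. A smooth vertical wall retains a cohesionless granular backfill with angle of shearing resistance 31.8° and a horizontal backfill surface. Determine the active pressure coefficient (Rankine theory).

K_a = tan²(45° − φ/2) = tan²(29.10°) = 0.3098.

0.310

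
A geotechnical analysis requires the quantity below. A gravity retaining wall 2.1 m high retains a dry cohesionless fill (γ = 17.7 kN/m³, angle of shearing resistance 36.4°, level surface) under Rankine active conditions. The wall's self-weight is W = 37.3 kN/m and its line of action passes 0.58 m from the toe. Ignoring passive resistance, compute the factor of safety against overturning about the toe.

3.10

K_a = tan²(45° − 36.4°/2) = 0.2552.
P_a = ½K_aγH² = 0.5×0.2552×17.7×2.1² = 9.959 kN/m, acting at H/3 = 0.7000 m above the base.
Overturning moment M_o = P_a × H/3 = 9.959 × 0.7000 = 6.971.
Resisting moment M_r = W × 0.58 = 37.3 × 0.58 = 21.63.
FS_overturning = M_r/M_o = 21.63/6.971 = 3.103.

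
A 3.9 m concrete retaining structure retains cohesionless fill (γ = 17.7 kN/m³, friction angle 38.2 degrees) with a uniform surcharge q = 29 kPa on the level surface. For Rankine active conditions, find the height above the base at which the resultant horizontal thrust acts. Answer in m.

1.60 m

K_a = 0.2358.
Triangular part P₁ = ½K_aγH² = 31.74 at H/3 = 1.300 m; rectangular part P₂ = K_a q H = 26.67 at H/2 = 1.950 m.
ȳ = (P₁·1.300 + P₂·1.950)/(P₁+P₂) = 1.597 m.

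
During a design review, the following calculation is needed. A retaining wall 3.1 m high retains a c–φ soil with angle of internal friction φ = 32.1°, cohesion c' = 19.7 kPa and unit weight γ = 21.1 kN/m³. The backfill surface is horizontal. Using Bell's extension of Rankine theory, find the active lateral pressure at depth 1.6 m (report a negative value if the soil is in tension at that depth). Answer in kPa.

K_a = (1 − sin φ)/(1 + sin φ) = 0.3060.
σ_a = K_a γ z − 2c√K_a = 0.3060×21.1×1.6 − 2×19.7×0.5532 = -11.46 kPa.

-11.5 kPa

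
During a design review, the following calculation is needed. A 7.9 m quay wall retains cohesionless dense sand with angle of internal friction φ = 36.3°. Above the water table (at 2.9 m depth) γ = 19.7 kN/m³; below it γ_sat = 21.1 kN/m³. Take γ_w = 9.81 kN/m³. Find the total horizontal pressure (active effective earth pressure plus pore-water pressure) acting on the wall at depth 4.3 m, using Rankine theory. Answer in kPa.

32.4 kPa

K_a = (1 − sin φ)/(1 + sin φ) = 0.2563.
γ' = 21.1 − 9.81 = 11.29 kN/m³.
Effective vertical stress at 4.3 m: σ'_v = 19.7×2.9 + 11.29×1.40 = 72.94 kPa.
σ'_h = K_a σ'_v = 0.2563 × 72.94 = 18.69 kPa; u = γ_w × 1.40 = 13.73 kPa.
Total σ_h = 18.69 + 13.73 = 32.43 kPa.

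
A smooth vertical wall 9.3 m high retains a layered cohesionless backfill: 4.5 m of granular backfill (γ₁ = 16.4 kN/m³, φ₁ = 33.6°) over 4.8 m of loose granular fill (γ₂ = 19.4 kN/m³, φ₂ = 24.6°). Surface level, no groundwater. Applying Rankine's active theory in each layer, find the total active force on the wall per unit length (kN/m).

286 kN/m

K_a1 = tan²(45°−33.6°/2) = 0.2875; K_a2 = tan²(45°−24.6°/2) = 0.4121.
Layer 1: σ at base = K_a1 γ₁ h₁ = 21.22 kPa; P₁ = ½×21.22×4.5 = 47.74.
Layer 2: σ_v at top = γ₁h₁ = 73.80; σ_h top = K_a2×73.80 = 30.42; σ_h base = K_a2×(73.80+19.4×4.8) = 68.80.
P₂ = ½(30.42+68.80)×4.8 = 238.1. Total P_a = 47.74+238.1 = 285.9 kN/m.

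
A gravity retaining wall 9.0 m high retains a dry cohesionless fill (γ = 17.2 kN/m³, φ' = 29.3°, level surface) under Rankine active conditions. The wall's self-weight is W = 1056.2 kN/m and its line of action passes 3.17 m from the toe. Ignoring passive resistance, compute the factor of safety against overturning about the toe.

4.67

K_a = tan²(45° − 29.3°/2) = 0.3428.
P_a = ½K_aγH² = 0.5×0.3428×17.2×9.0² = 238.8 kN/m, acting at H/3 = 3.000 m above the base.
Overturning moment M_o = P_a × H/3 = 238.8 × 3.000 = 716.5.
Resisting moment M_r = W × 3.17 = 1056.2 × 3.17 = 3348.
FS_overturning = M_r/M_o = 3348/716.5 = 4.673.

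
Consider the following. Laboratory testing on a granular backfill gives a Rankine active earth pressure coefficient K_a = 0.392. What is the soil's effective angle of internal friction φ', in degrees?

K_a = tan²(45° − φ/2) ⇒ 45° − φ/2 = arctan(√0.392) = 32.05°.
φ = 2(45° − 32.05°) = 25.90°.

25.9°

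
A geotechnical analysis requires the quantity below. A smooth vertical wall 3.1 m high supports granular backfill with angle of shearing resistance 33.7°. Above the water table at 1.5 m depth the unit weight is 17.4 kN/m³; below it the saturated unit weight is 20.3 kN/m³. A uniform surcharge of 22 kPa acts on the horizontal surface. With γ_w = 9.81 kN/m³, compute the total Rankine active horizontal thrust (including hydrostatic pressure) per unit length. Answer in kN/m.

53.5 kN/m

K_a = tan²(45° − φ/2) = 0.2863.
γ' = 20.3 − 9.81 = 10.49 kN/m³. h₂ = H − d_w = 1.6 m.
σ'_h: at surface K_a·q = 6.299; at WT K_a(q+γd_w) = 13.77; at base K_a(q+γd_w+γ'h₂) = 18.58 kPa.
P₁ = ½(6.299+13.77)×1.5 = 15.05; P₂ = ½(13.77+18.58)×1.6 = 25.88; P_w = ½γ_w h₂² = 12.56.
Total = 15.05+25.88+12.56 = 53.49 kN/m.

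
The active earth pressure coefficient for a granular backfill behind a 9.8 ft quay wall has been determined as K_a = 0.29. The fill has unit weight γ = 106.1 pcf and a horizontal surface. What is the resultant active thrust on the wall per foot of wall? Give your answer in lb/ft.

P = ½ K_a γ H² = 0.5 × 0.29 × 106.1 × 9.8² = 1478 lb/ft.

1480 lb/ft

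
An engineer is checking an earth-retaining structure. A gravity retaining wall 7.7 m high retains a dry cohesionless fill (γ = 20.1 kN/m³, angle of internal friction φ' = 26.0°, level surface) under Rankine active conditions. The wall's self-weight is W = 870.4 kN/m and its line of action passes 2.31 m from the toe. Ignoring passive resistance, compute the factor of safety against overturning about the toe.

K_a = tan²(45° − 26.0°/2) = 0.3905.
P_a = ½K_aγH² = 0.5×0.3905×20.1×7.7² = 232.7 kN/m, acting at H/3 = 2.567 m above the base.
Overturning moment M_o = P_a × H/3 = 232.7 × 2.567 = 597.2.
Resisting moment M_r = W × 2.31 = 870.4 × 2.31 = 2011.
FS_overturning = M_r/M_o = 2011/597.2 = 3.367.

3.37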